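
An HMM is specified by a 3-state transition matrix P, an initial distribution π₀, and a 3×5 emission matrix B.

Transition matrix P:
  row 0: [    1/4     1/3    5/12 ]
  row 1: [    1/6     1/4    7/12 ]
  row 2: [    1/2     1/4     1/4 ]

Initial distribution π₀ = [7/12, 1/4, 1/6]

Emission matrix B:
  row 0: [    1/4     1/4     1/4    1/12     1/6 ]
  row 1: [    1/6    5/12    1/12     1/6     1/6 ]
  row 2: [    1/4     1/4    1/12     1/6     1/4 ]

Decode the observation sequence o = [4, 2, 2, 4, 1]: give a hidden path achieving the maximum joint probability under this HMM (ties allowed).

path = [0, 2, 0, 2, 0]

t=0: δ = [9.722e-02, 4.167e-02, 4.167e-02]  (obs o_0=4)
t=1: δ = [6.076e-03, 2.701e-03, 3.376e-03]  ψ = [0, 0, 0]  (obs o_1=2)
t=2: δ = [4.220e-04, 1.688e-04, 2.110e-04]  ψ = [2, 0, 0]  (obs o_2=2)
t=3: δ = [1.758e-05, 2.344e-05, 4.396e-05]  ψ = [0, 0, 0]  (obs o_3=4)
t=4: δ = [5.494e-06, 4.579e-06, 3.419e-06]  ψ = [2, 2, 1]  (obs o_4=1)
backtrack: best end state = 0; path = [0, 2, 0, 2, 0]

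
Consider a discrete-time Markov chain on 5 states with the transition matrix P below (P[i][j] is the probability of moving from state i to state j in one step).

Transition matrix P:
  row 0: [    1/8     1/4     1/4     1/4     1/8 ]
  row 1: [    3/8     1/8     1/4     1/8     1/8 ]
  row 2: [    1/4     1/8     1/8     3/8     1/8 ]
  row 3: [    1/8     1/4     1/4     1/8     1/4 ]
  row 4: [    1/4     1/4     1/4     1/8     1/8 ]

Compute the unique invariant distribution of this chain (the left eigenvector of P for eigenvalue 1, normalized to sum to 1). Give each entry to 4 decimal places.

Balance equations π_j = Σ_i π_i·P[i][j]:
  π_0 = 1/8·π_0 + 3/8·π_1 + 1/4·π_2 + 1/8·π_3 + 1/4·π_4
  π_1 = 1/4·π_0 + 1/8·π_1 + 1/8·π_2 + 1/4·π_3 + 1/4·π_4
  π_2 = 1/4·π_0 + 1/4·π_1 + 1/8·π_2 + 1/4·π_3 + 1/4·π_4
  π_3 = 1/4·π_0 + 1/8·π_1 + 3/8·π_2 + 1/8·π_3 + 1/8·π_4
  normalize: π_0 + π_1 + π_2 + π_3 + π_4 = 1
Solving the linear system gives exactly π = [1307/5913, 16/81, 2/9, 1231/5913, 893/5913].

π = [0.2210, 0.1975, 0.2222, 0.2082, 0.1510]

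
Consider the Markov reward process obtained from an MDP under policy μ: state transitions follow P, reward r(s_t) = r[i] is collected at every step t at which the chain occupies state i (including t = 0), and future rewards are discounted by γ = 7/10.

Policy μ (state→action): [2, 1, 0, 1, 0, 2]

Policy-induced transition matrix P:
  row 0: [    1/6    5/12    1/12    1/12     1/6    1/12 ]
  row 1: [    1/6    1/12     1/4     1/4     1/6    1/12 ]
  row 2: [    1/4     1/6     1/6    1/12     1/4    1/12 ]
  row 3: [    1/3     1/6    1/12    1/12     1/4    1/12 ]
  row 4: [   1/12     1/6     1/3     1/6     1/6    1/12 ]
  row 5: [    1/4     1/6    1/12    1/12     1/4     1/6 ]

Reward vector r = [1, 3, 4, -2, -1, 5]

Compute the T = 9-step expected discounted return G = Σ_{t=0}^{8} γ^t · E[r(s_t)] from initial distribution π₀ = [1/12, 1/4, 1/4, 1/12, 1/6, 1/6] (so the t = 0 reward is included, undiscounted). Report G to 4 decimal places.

G = 5.6132

t=0: π = [0.0833, 0.2500, 0.2500, 0.0833, 0.1667, 0.1667], E[r] = 2.3333, γ^t·E[r] = 2.333333, running G = 2.333333
t=1: π = [0.2014, 0.1667, 0.1875, 0.1389, 0.2083, 0.0972], E[r] = 1.4514, γ^t·E[r] = 1.015972, running G = 3.349306
t=2: π = [0.1962, 0.2031, 0.1788, 0.1285, 0.2020, 0.0914], E[r] = 1.5191, γ^t·E[r] = 0.744358, running G = 4.093663
t=3: π = [0.1938, 0.1988, 0.1826, 0.1340, 0.1999, 0.0910], E[r] = 1.5073, γ^t·E[r] = 0.516998, running G = 4.610661
t=4: π = [0.1951, 0.1985, 0.1817, 0.1331, 0.2006, 0.0909], E[r] = 1.5051, γ^t·E[r] = 0.361368, running G = 4.972029
t=5: π = [0.1948, 0.1989, 0.1817, 0.1331, 0.2005, 0.0909], E[r] = 1.5062, γ^t·E[r] = 0.253152, running G = 5.225181
t=6: π = [0.1949, 0.1988, 0.1817, 0.1332, 0.2005, 0.0909], E[r] = 1.5059, γ^t·E[r] = 0.177173, running G = 5.402354
t=7: π = [0.1949, 0.1988, 0.1817, 0.1332, 0.2005, 0.0909], E[r] = 1.5060, γ^t·E[r] = 0.124023, running G = 5.526377
t=8: π = [0.1949, 0.1988, 0.1817, 0.1332, 0.2005, 0.0909], E[r] = 1.5060, γ^t·E[r] = 0.086817, running G = 5.613194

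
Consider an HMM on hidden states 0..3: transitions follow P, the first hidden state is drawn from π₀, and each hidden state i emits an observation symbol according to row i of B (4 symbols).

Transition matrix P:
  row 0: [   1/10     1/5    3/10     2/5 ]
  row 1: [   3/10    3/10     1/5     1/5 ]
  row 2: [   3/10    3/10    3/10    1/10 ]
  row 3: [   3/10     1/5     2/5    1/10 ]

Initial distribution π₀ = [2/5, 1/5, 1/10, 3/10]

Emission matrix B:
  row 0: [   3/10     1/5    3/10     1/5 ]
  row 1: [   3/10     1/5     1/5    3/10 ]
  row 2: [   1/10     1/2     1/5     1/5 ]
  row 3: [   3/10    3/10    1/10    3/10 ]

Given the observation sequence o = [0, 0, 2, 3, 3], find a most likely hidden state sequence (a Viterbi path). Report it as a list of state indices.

t=0: δ = [1.200e-01, 6.000e-02, 1.000e-02, 9.000e-02]  (obs o_0=0)
t=1: δ = [8.100e-03, 7.200e-03, 3.600e-03, 1.440e-02]  ψ = [3, 0, 0, 0]  (obs o_1=0)
t=2: δ = [1.296e-03, 5.760e-04, 1.152e-03, 3.240e-04]  ψ = [3, 3, 3, 0]  (obs o_2=2)
t=3: δ = [6.912e-05, 1.037e-04, 7.776e-05, 1.555e-04]  ψ = [2, 2, 0, 0]  (obs o_3=3)
t=4: δ = [9.331e-06, 9.331e-06, 1.244e-05, 8.294e-06]  ψ = [3, 1, 3, 0]  (obs o_4=3)
backtrack: best end state = 2; path = [0, 3, 0, 3, 2]

path = [0, 3, 0, 3, 2]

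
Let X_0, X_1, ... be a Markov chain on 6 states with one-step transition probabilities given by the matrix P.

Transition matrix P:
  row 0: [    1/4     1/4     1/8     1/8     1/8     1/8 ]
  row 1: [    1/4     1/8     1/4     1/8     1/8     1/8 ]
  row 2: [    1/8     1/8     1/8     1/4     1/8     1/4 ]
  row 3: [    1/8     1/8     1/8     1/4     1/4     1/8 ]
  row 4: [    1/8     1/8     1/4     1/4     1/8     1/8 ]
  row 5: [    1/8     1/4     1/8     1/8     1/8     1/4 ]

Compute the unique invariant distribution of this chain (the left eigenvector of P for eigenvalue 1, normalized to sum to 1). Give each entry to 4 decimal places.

Balance equations π_j = Σ_i π_i·P[i][j]:
  π_0 = 1/4·π_0 + 1/4·π_1 + 1/8·π_2 + 1/8·π_3 + 1/8·π_4 + 1/8·π_5
  π_1 = 1/4·π_0 + 1/8·π_1 + 1/8·π_2 + 1/8·π_3 + 1/8·π_4 + 1/4·π_5
  π_2 = 1/8·π_0 + 1/4·π_1 + 1/8·π_2 + 1/8·π_3 + 1/4·π_4 + 1/8·π_5
  π_3 = 1/8·π_0 + 1/8·π_1 + 1/4·π_2 + 1/4·π_3 + 1/4·π_4 + 1/8·π_5
  π_4 = 1/8·π_0 + 1/8·π_1 + 1/8·π_2 + 1/4·π_3 + 1/8·π_4 + 1/8·π_5
  normalize: π_0 + π_1 + π_2 + π_3 + π_4 + π_5 = 1
Solving the linear system gives exactly π = [4684/28105, 669/4015, 12/73, 753/4015, 596/4015, 85/511].

π = [0.1667, 0.1666, 0.1644, 0.1875, 0.1484, 0.1663]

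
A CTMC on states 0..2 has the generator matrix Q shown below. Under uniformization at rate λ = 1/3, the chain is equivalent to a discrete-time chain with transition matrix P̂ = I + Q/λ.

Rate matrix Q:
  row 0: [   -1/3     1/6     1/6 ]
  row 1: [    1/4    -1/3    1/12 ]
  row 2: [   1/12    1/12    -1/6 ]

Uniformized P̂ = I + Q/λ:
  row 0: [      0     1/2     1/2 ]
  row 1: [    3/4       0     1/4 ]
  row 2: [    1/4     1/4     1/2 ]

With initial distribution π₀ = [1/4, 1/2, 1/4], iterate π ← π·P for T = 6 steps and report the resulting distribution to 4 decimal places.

t=0: π = [0.2500, 0.5000, 0.2500]
t=1: π = [0.4375, 0.1875, 0.3750]
t=2: π = [0.2344, 0.3125, 0.4531]
t=3: π = [0.3477, 0.2305, 0.4219]
t=4: π = [0.2783, 0.2793, 0.4424]
t=5: π = [0.3201, 0.2498, 0.4302]
t=6: π = [0.2949, 0.2676, 0.4376]

π = [0.2949, 0.2676, 0.4376]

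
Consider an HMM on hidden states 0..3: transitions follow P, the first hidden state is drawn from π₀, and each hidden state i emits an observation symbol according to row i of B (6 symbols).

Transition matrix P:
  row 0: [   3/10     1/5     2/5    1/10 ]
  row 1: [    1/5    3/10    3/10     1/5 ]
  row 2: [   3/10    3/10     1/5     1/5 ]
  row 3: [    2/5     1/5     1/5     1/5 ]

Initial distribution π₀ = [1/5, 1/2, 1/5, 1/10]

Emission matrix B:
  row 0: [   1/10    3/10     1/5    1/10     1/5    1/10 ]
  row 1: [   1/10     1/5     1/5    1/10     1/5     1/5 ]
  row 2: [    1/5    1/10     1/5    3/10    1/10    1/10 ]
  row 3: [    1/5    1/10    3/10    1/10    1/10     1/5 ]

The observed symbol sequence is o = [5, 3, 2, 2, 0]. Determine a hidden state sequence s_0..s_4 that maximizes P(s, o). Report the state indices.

path = [1, 2, 3, 0, 2]

t=0: δ = [2.000e-02, 1.000e-01, 2.000e-02, 2.000e-02]  (obs o_0=5)
t=1: δ = [2.000e-03, 3.000e-03, 9.000e-03, 2.000e-03]  ψ = [1, 1, 1, 1]  (obs o_1=3)
t=2: δ = [5.400e-04, 5.400e-04, 3.600e-04, 5.400e-04]  ψ = [2, 2, 2, 2]  (obs o_2=2)
t=3: δ = [4.320e-05, 3.240e-05, 4.320e-05, 3.240e-05]  ψ = [3, 1, 0, 1]  (obs o_3=2)
t=4: δ = [1.296e-06, 1.296e-06, 3.456e-06, 1.728e-06]  ψ = [0, 2, 0, 2]  (obs o_4=0)
backtrack: best end state = 2; path = [1, 2, 3, 0, 2]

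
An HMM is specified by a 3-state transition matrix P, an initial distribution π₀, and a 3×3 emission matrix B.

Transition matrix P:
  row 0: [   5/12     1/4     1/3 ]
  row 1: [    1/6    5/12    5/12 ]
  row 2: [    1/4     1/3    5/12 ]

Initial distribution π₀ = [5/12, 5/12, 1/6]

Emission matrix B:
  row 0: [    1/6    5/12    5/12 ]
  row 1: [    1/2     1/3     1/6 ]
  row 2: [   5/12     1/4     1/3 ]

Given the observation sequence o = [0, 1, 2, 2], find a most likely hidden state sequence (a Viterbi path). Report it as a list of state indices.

path = [1, 1, 2, 2]

t=0: δ = [6.944e-02, 2.083e-01, 6.944e-02]  (obs o_0=0)
t=1: δ = [1.447e-02, 2.894e-02, 2.170e-02]  ψ = [1, 1, 1]  (obs o_1=1)
t=2: δ = [2.512e-03, 2.009e-03, 4.019e-03]  ψ = [0, 1, 1]  (obs o_2=2)
t=3: δ = [4.361e-04, 2.233e-04, 5.582e-04]  ψ = [0, 2, 2]  (obs o_3=2)
backtrack: best end state = 2; path = [1, 1, 2, 2]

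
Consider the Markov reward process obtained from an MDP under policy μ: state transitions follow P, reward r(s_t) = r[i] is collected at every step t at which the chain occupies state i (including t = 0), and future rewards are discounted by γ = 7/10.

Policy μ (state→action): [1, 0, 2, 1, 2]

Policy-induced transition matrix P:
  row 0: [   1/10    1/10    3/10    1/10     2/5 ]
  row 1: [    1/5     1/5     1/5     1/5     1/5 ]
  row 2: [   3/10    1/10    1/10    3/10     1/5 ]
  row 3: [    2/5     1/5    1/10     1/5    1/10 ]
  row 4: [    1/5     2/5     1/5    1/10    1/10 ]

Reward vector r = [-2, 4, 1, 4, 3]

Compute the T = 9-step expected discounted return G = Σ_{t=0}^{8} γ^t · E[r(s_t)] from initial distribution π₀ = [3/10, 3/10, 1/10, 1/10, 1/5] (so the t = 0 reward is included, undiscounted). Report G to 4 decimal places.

G = 5.8291

t=0: π = [0.3000, 0.3000, 0.1000, 0.1000, 0.2000], E[r] = 1.7000, γ^t·E[r] = 1.700000, running G = 1.700000
t=1: π = [0.2000, 0.2000, 0.2100, 0.1600, 0.2300], E[r] = 1.9400, γ^t·E[r] = 1.358000, running G = 3.058000
t=2: π = [0.2330, 0.2050, 0.1830, 0.1780, 0.2010], E[r] = 1.8520, γ^t·E[r] = 0.907480, running G = 3.965480
t=3: π = [0.2306, 0.1986, 0.1872, 0.1749, 0.2087], E[r] = 1.8461, γ^t·E[r] = 0.633212, running G = 4.598692
t=4: π = [0.2306, 0.2000, 0.1869, 0.1748, 0.2078], E[r] = 1.8479, γ^t·E[r] = 0.443669, running G = 5.042361
t=5: π = [0.2306, 0.1998, 0.1869, 0.1748, 0.2079], E[r] = 1.8480, γ^t·E[r] = 0.310585, running G = 5.352947
t=6: π = [0.2306, 0.1998, 0.1869, 0.1748, 0.2078], E[r] = 1.8479, γ^t·E[r] = 0.217403, running G = 5.570350
t=7: π = [0.2306, 0.1998, 0.1869, 0.1748, 0.2079], E[r] = 1.8479, γ^t·E[r] = 0.152183, running G = 5.722533
t=8: π = [0.2306, 0.1998, 0.1869, 0.1748, 0.2078], E[r] = 1.8479, γ^t·E[r] = 0.106528, running G = 5.829061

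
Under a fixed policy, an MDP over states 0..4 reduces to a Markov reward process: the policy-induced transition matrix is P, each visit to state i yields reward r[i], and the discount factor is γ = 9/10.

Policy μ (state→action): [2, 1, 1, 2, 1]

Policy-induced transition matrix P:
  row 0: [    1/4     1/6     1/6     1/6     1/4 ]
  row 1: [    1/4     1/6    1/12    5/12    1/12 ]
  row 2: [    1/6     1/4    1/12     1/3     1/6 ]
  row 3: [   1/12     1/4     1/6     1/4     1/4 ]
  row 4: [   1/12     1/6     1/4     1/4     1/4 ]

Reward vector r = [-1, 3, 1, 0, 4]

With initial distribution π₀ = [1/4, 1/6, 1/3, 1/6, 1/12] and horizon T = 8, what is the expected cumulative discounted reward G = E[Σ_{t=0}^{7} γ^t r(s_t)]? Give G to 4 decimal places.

t=0: π = [0.2500, 0.1667, 0.3333, 0.1667, 0.0833], E[r] = 0.9167, γ^t·E[r] = 0.916667, running G = 0.916667
t=1: π = [0.1806, 0.2083, 0.1319, 0.2847, 0.1944], E[r] = 1.3542, γ^t·E[r] = 1.218750, running G = 2.135417
t=2: π = [0.1591, 0.2014, 0.1545, 0.2807, 0.2043], E[r] = 1.4167, γ^t·E[r] = 1.147500, running G = 3.282917
t=3: π = [0.1563, 0.2029, 0.1540, 0.2832, 0.2036], E[r] = 1.4208, γ^t·E[r] = 1.035738, running G = 4.318655
t=4: π = [0.1560, 0.2031, 0.1539, 0.2836, 0.2033], E[r] = 1.4205, γ^t·E[r] = 0.931998, running G = 5.250653
t=5: π = [0.1560, 0.2031, 0.1539, 0.2837, 0.2033], E[r] = 1.4205, γ^t·E[r] = 0.838811, running G = 6.089464
t=6: π = [0.1560, 0.2031, 0.1539, 0.2837, 0.2033], E[r] = 1.4205, γ^t·E[r] = 0.754927, running G = 6.844391
t=7: π = [0.1560, 0.2031, 0.1539, 0.2837, 0.2033], E[r] = 1.4205, γ^t·E[r] = 0.679434, running G = 7.523825

G = 7.5238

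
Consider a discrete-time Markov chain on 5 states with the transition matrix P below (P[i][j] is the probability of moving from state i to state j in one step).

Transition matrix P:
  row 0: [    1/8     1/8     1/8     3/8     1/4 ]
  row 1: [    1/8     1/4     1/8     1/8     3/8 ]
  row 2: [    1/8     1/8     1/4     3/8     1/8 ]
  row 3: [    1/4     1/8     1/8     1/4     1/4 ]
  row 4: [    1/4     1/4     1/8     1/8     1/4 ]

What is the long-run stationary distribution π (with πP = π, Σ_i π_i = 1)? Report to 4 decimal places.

Balance equations π_j = Σ_i π_i·P[i][j]:
  π_0 = 1/8·π_0 + 1/8·π_1 + 1/8·π_2 + 1/4·π_3 + 1/4·π_4
  π_1 = 1/8·π_0 + 1/4·π_1 + 1/8·π_2 + 1/8·π_3 + 1/4·π_4
  π_2 = 1/8·π_0 + 1/8·π_1 + 1/4·π_2 + 1/8·π_3 + 1/8·π_4
  π_3 = 3/8·π_0 + 1/8·π_1 + 3/8·π_2 + 1/4·π_3 + 1/8·π_4
  normalize: π_0 + π_1 + π_2 + π_3 + π_4 = 1
Solving the linear system gives exactly π = [646/3465, 69/385, 1/7, 821/3465, 14/55].

π = [0.1864, 0.1792, 0.1429, 0.2369, 0.2545]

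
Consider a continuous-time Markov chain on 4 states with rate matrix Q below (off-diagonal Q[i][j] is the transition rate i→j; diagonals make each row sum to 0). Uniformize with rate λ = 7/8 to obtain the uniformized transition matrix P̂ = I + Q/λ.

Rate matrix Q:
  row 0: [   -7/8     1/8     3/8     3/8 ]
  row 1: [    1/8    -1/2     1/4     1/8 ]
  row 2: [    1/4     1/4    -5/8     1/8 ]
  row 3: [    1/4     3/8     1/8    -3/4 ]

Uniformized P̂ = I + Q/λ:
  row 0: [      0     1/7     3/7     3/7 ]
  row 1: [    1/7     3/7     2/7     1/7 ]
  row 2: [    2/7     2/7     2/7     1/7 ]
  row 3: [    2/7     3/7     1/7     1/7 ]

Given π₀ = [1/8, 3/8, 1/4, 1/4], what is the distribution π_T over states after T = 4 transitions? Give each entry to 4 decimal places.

t=0: π = [0.1250, 0.3750, 0.2500, 0.2500]
t=1: π = [0.1964, 0.3571, 0.2679, 0.1786]
t=2: π = [0.1786, 0.3342, 0.2883, 0.1990]
t=3: π = [0.1870, 0.3364, 0.2828, 0.1939]
t=4: π = [0.1842, 0.3348, 0.2847, 0.1963]

π = [0.1842, 0.3348, 0.2847, 0.1963]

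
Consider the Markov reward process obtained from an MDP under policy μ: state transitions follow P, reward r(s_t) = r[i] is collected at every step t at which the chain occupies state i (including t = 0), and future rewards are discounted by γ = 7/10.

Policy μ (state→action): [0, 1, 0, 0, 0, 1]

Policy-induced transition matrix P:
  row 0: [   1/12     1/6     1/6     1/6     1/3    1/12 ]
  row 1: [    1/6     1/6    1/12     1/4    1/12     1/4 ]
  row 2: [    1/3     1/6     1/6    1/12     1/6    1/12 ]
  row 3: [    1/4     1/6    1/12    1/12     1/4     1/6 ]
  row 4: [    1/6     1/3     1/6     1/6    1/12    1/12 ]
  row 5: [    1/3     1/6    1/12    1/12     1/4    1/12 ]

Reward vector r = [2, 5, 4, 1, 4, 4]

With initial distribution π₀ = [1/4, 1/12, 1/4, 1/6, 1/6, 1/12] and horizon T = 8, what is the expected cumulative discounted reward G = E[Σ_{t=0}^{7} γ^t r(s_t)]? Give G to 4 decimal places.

t=0: π = [0.2500, 0.0833, 0.2500, 0.1667, 0.1667, 0.0833], E[r] = 3.0833, γ^t·E[r] = 3.083333, running G = 3.083333
t=1: π = [0.2153, 0.1944, 0.1389, 0.1319, 0.2083, 0.1111], E[r] = 3.3681, γ^t·E[r] = 2.357639, running G = 5.440972
t=2: π = [0.2014, 0.2014, 0.1302, 0.1510, 0.1892, 0.1267], E[r] = 3.3455, γ^t·E[r] = 1.639288, running G = 7.080260
t=3: π = [0.2053, 0.1982, 0.1267, 0.1495, 0.1908, 0.1295], E[r] = 3.3393, γ^t·E[r] = 1.145368, running G = 8.225628
t=4: π = [0.2047, 0.1985, 0.1269, 0.1494, 0.1917, 0.1288], E[r] = 3.3409, γ^t·E[r] = 0.802151, running G = 9.027780
t=5: π = [0.2047, 0.1986, 0.1269, 0.1494, 0.1915, 0.1289], E[r] = 3.3409, γ^t·E[r] = 0.561509, running G = 9.589289
t=6: π = [0.2047, 0.1986, 0.1269, 0.1494, 0.1915, 0.1289], E[r] = 3.3408, γ^t·E[r] = 0.393046, running G = 9.982335
t=7: π = [0.2047, 0.1986, 0.1269, 0.1494, 0.1915, 0.1289], E[r] = 3.3409, γ^t·E[r] = 0.275134, running G = 10.257468

G = 10.2575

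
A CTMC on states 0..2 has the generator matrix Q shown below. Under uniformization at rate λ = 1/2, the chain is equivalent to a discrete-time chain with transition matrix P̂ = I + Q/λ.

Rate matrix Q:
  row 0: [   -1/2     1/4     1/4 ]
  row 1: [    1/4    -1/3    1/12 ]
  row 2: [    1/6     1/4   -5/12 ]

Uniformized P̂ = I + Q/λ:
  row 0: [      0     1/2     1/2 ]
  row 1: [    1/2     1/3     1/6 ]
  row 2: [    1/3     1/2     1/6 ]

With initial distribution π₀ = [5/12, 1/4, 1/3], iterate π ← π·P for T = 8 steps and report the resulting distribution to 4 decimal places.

π = [0.3036, 0.4286, 0.2678]

t=0: π = [0.4167, 0.2500, 0.3333]
t=1: π = [0.2361, 0.4583, 0.3056]
t=2: π = [0.3310, 0.4236, 0.2454]
t=3: π = [0.2936, 0.4294, 0.2770]
t=4: π = [0.3070, 0.4284, 0.2645]
t=5: π = [0.3024, 0.4286, 0.2690]
t=6: π = [0.3040, 0.4286, 0.2675]
t=7: π = [0.3034, 0.4286, 0.2680]
t=8: π = [0.3036, 0.4286, 0.2678]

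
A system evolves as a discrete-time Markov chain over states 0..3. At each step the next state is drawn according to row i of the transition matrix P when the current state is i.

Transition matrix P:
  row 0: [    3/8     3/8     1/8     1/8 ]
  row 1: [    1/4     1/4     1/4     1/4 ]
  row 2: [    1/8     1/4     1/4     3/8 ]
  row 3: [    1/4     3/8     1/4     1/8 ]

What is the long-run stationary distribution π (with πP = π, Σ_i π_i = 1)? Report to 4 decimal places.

π = [0.2545, 0.3091, 0.2182, 0.2182]

Balance equations π_j = Σ_i π_i·P[i][j]:
  π_0 = 3/8·π_0 + 1/4·π_1 + 1/8·π_2 + 1/4·π_3
  π_1 = 3/8·π_0 + 1/4·π_1 + 1/4·π_2 + 3/8·π_3
  π_2 = 1/8·π_0 + 1/4·π_1 + 1/4·π_2 + 1/4·π_3
  normalize: π_0 + π_1 + π_2 + π_3 = 1
Solving the linear system gives exactly π = [14/55, 17/55, 12/55, 12/55].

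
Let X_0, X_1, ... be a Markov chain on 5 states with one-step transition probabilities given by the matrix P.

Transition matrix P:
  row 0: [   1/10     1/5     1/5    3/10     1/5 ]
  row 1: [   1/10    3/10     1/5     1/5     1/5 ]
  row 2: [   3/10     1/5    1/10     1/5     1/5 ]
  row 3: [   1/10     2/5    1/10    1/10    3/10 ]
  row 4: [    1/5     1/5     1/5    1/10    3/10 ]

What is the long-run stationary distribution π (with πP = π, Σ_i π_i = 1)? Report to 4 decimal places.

Balance equations π_j = Σ_i π_i·P[i][j]:
  π_0 = 1/10·π_0 + 1/10·π_1 + 3/10·π_2 + 1/10·π_3 + 1/5·π_4
  π_1 = 1/5·π_0 + 3/10·π_1 + 1/5·π_2 + 2/5·π_3 + 1/5·π_4
  π_2 = 1/5·π_0 + 1/5·π_1 + 1/10·π_2 + 1/10·π_3 + 1/5·π_4
  π_3 = 3/10·π_0 + 1/5·π_1 + 1/5·π_2 + 1/10·π_3 + 1/10·π_4
  normalize: π_0 + π_1 + π_2 + π_3 + π_4 = 1
Solving the linear system gives exactly π = [1732/11007, 2872/11007, 203/1223, 213/1223, 2659/11007].

π = [0.1574, 0.2609, 0.1660, 0.1742, 0.2416]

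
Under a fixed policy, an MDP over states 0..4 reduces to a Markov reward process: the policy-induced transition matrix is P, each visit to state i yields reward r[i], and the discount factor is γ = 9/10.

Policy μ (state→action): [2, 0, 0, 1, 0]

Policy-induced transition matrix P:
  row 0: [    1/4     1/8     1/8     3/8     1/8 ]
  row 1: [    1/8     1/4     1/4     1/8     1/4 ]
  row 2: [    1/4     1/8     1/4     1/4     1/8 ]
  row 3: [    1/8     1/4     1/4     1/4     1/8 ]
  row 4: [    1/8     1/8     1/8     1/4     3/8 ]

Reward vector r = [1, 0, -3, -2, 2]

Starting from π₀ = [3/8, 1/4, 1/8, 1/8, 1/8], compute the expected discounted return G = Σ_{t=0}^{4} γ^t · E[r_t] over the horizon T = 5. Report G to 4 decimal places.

t=0: π = [0.3750, 0.2500, 0.1250, 0.1250, 0.1250], E[r] = 0.0000, γ^t·E[r] = 0.000000, running G = 0.000000
t=1: π = [0.1875, 0.1719, 0.1875, 0.2656, 0.1875], E[r] = -0.5313, γ^t·E[r] = -0.478125, running G = -0.478125
t=2: π = [0.1719, 0.1797, 0.2031, 0.2520, 0.1934], E[r] = -0.5547, γ^t·E[r] = -0.449297, running G = -0.927422
t=3: π = [0.1719, 0.1790, 0.2043, 0.2490, 0.1958], E[r] = -0.5476, γ^t·E[r] = -0.399206, running G = -1.326628
t=4: π = [0.1720, 0.1785, 0.2040, 0.2491, 0.1963], E[r] = -0.5457, γ^t·E[r] = -0.358024, running G = -1.684651

G = -1.6847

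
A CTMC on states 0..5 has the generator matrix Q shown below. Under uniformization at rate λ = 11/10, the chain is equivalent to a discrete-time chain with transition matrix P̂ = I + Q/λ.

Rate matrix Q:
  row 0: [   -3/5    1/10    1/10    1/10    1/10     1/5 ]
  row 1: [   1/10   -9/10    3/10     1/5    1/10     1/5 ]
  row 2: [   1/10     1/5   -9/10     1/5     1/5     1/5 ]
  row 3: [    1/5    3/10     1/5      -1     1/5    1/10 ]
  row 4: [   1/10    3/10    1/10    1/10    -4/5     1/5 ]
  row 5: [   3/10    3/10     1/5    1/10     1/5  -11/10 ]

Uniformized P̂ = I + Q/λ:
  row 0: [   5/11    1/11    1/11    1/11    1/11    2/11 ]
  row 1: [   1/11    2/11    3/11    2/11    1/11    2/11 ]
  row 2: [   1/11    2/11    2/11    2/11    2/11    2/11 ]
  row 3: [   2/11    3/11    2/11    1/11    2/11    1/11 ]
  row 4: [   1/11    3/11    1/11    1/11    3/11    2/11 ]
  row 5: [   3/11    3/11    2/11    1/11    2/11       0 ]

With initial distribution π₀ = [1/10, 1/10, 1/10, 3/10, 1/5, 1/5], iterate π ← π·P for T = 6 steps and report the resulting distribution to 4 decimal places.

t=0: π = [0.1000, 0.1000, 0.1000, 0.3000, 0.2000, 0.2000]
t=1: π = [0.1909, 0.2364, 0.1636, 0.1091, 0.1818, 0.1182]
t=2: π = [0.1917, 0.2017, 0.1694, 0.1273, 0.1595, 0.1504]
t=3: π = [0.1995, 0.2041, 0.1682, 0.1246, 0.1606, 0.1429]
t=4: π = [0.2008, 0.2026, 0.1676, 0.1248, 0.1597, 0.1445]
t=5: π = [0.2015, 0.2026, 0.1675, 0.1246, 0.1597, 0.1442]
t=6: π = [0.2017, 0.2024, 0.1674, 0.1245, 0.1596, 0.1443]

π = [0.2017, 0.2024, 0.1674, 0.1245, 0.1596, 0.1443]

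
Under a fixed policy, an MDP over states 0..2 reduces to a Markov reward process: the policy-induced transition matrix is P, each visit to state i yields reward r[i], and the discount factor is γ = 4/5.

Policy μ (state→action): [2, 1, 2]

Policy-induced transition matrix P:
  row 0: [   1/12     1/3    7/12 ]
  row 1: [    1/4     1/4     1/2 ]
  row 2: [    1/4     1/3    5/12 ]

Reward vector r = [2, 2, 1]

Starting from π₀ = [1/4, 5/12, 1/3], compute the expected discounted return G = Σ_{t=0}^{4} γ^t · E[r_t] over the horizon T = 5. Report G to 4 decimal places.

G = 5.2500

t=0: π = [0.2500, 0.4167, 0.3333], E[r] = 1.6667, γ^t·E[r] = 1.666667, running G = 1.666667
t=1: π = [0.2083, 0.2986, 0.4931], E[r] = 1.5069, γ^t·E[r] = 1.205556, running G = 2.872222
t=2: π = [0.2153, 0.3084, 0.4763], E[r] = 1.5237, γ^t·E[r] = 0.975185, running G = 3.847407
t=3: π = [0.2141, 0.3076, 0.4783], E[r] = 1.5217, γ^t·E[r] = 0.779136, running G = 4.626543
t=4: π = [0.2143, 0.3077, 0.4780], E[r] = 1.5220, γ^t·E[r] = 0.623416, running G = 5.249959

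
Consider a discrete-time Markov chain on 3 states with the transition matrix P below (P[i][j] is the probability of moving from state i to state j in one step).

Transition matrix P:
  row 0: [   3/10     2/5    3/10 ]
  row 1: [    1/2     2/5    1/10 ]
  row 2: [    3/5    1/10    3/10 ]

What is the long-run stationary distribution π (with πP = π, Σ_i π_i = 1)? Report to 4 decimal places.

π = [0.4362, 0.3298, 0.2340]

Balance equations π_j = Σ_i π_i·P[i][j]:
  π_0 = 3/10·π_0 + 1/2·π_1 + 3/5·π_2
  π_1 = 2/5·π_0 + 2/5·π_1 + 1/10·π_2
  normalize: π_0 + π_1 + π_2 = 1
Solving the linear system gives exactly π = [41/94, 31/94, 11/47].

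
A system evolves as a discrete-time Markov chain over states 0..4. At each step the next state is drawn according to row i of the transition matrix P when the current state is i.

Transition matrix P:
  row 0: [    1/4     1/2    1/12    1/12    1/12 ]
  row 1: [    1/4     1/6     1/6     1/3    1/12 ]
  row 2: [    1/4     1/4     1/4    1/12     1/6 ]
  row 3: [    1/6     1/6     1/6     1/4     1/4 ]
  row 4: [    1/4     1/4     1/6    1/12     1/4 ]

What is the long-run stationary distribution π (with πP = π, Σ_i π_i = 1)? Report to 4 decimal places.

Balance equations π_j = Σ_i π_i·P[i][j]:
  π_0 = 1/4·π_0 + 1/4·π_1 + 1/4·π_2 + 1/6·π_3 + 1/4·π_4
  π_1 = 1/2·π_0 + 1/6·π_1 + 1/4·π_2 + 1/6·π_3 + 1/4·π_4
  π_2 = 1/12·π_0 + 1/6·π_1 + 1/4·π_2 + 1/6·π_3 + 1/6·π_4
  π_3 = 1/12·π_0 + 1/3·π_1 + 1/12·π_2 + 1/4·π_3 + 1/12·π_4
  normalize: π_0 + π_1 + π_2 + π_3 + π_4 = 1
Solving the linear system gives exactly π = [377/1605, 29/107, 2833/17655, 97/535, 2689/17655].

π = [0.2349, 0.2710, 0.1605, 0.1813, 0.1523]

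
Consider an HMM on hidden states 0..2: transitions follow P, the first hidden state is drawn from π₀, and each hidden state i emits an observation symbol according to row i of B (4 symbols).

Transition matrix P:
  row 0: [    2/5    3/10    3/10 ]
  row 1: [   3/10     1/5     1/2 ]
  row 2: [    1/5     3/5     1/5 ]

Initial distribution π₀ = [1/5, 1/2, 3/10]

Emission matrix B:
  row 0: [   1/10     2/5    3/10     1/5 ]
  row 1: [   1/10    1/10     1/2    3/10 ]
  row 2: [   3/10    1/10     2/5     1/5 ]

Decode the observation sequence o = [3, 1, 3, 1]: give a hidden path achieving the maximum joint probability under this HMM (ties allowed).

t=0: δ = [4.000e-02, 1.500e-01, 6.000e-02]  (obs o_0=3)
t=1: δ = [1.800e-02, 3.600e-03, 7.500e-03]  ψ = [1, 2, 1]  (obs o_1=1)
t=2: δ = [1.440e-03, 1.620e-03, 1.080e-03]  ψ = [0, 0, 0]  (obs o_2=3)
t=3: δ = [2.304e-04, 6.480e-05, 8.100e-05]  ψ = [0, 2, 1]  (obs o_3=1)
backtrack: best end state = 0; path = [1, 0, 0, 0]

path = [1, 0, 0, 0]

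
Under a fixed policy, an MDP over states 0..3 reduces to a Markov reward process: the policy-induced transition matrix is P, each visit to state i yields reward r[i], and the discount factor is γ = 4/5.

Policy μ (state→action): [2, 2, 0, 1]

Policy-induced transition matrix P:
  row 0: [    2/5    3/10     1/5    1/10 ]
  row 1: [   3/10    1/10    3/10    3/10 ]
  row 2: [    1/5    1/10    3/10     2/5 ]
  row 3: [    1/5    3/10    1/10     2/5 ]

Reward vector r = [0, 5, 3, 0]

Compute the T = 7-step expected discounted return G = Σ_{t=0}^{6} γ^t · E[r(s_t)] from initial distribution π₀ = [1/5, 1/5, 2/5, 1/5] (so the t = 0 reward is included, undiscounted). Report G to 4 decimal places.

t=0: π = [0.2000, 0.2000, 0.4000, 0.2000], E[r] = 2.2000, γ^t·E[r] = 2.200000, running G = 2.200000
t=1: π = [0.2600, 0.1800, 0.2400, 0.3200], E[r] = 1.6200, γ^t·E[r] = 1.296000, running G = 3.496000
t=2: π = [0.2700, 0.2160, 0.2100, 0.3040], E[r] = 1.7100, γ^t·E[r] = 1.094400, running G = 4.590400
t=3: π = [0.2756, 0.2148, 0.2122, 0.2974], E[r] = 1.7106, γ^t·E[r] = 0.875827, running G = 5.466227
t=4: π = [0.2766, 0.2146, 0.2130, 0.2958], E[r] = 1.7119, γ^t·E[r] = 0.701186, running G = 6.167413
t=5: π = [0.2768, 0.2145, 0.2132, 0.2956], E[r] = 1.7120, γ^t·E[r] = 0.560974, running G = 6.728387
t=6: π = [0.2768, 0.2145, 0.2132, 0.2955], E[r] = 1.7120, γ^t·E[r] = 0.448783, running G = 7.177170

G = 7.1772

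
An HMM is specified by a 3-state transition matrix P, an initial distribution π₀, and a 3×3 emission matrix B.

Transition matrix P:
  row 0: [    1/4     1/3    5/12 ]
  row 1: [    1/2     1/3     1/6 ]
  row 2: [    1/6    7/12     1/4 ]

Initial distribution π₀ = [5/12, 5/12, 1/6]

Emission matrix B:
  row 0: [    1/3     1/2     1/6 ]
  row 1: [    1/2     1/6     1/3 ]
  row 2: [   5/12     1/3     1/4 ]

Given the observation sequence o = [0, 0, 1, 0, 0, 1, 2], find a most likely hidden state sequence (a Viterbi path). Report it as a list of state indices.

path = [1, 1, 0, 2, 1, 0, 1]

t=0: δ = [1.389e-01, 2.083e-01, 6.944e-02]  (obs o_0=0)
t=1: δ = [3.472e-02, 3.472e-02, 2.411e-02]  ψ = [1, 1, 0]  (obs o_1=0)
t=2: δ = [8.681e-03, 2.344e-03, 4.823e-03]  ψ = [1, 2, 0]  (obs o_2=1)
t=3: δ = [7.234e-04, 1.447e-03, 1.507e-03]  ψ = [0, 0, 0]  (obs o_3=0)
t=4: δ = [2.411e-04, 4.396e-04, 1.570e-04]  ψ = [1, 2, 2]  (obs o_4=0)
t=5: δ = [1.099e-04, 2.442e-05, 3.349e-05]  ψ = [1, 1, 0]  (obs o_5=1)
t=6: δ = [4.579e-06, 1.221e-05, 1.145e-05]  ψ = [0, 0, 0]  (obs o_6=2)
backtrack: best end state = 1; path = [1, 1, 0, 2, 1, 0, 1]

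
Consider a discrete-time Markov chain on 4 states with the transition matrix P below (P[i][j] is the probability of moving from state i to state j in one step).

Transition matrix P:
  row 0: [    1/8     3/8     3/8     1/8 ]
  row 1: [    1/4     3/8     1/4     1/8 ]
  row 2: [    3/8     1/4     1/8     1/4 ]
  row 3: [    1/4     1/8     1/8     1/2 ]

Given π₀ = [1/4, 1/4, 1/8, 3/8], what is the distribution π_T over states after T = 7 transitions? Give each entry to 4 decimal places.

t=0: π = [0.2500, 0.2500, 0.1250, 0.3750]
t=1: π = [0.2344, 0.2656, 0.2188, 0.2813]
t=2: π = [0.2480, 0.2773, 0.2168, 0.2578]
t=3: π = [0.2461, 0.2834, 0.2217, 0.2488]
t=4: π = [0.2469, 0.2851, 0.2220, 0.2460]
t=5: π = [0.2469, 0.2858, 0.2224, 0.2450]
t=6: π = [0.2469, 0.2860, 0.2224, 0.2447]
t=7: π = [0.2469, 0.2860, 0.2225, 0.2446]

π = [0.2469, 0.2860, 0.2225, 0.2446]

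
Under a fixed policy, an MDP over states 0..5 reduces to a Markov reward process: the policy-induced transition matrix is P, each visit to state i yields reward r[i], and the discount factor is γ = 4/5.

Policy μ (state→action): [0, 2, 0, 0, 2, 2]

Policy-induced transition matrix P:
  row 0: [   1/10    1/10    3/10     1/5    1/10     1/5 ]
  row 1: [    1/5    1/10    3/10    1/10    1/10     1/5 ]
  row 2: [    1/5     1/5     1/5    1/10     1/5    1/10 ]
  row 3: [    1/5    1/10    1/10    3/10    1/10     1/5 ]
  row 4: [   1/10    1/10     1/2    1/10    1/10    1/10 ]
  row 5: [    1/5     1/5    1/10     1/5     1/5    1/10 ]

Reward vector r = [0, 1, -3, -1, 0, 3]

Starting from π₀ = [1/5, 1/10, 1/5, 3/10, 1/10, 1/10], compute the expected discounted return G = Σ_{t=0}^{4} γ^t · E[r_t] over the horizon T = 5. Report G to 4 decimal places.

G = -1.1579

t=0: π = [0.2000, 0.1000, 0.2000, 0.3000, 0.1000, 0.1000], E[r] = -0.5000, γ^t·E[r] = -0.500000, running G = -0.500000
t=1: π = [0.1700, 0.1300, 0.2200, 0.1900, 0.1300, 0.1600], E[r] = -0.2400, γ^t·E[r] = -0.192000, running G = -0.692000
t=2: π = [0.1700, 0.1380, 0.2340, 0.1710, 0.1380, 0.1490], E[r] = -0.2880, γ^t·E[r] = -0.184320, running G = -0.876320
t=3: π = [0.1692, 0.1383, 0.2402, 0.1661, 0.1383, 0.1479], E[r] = -0.3047, γ^t·E[r] = -0.156006, running G = -1.032326
t=4: π = [0.1693, 0.1388, 0.2408, 0.1649, 0.1388, 0.1474], E[r] = -0.3066, γ^t·E[r] = -0.125567, running G = -1.157893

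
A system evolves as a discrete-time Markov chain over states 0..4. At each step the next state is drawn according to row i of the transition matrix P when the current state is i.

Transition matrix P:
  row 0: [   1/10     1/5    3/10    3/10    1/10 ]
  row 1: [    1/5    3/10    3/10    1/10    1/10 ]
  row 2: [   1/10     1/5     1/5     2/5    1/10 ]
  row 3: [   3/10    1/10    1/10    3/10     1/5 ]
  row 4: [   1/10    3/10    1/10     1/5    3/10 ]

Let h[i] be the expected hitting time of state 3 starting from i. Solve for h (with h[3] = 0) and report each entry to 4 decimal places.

First-step conditioning: h[3] = 0; for i ≠ 3, h[i] = 1 + Σ_k P[i][k]·h[k].
  h[0] = 1 + 1/10·h[0] + 1/5·h[1] + 3/10·h[2] + 1/10·h[4]
  h[1] = 1 + 1/5·h[0] + 3/10·h[1] + 3/10·h[2] + 1/10·h[4]
  h[2] = 1 + 1/10·h[0] + 1/5·h[1] + 1/5·h[2] + 1/10·h[4]
  h[4] = 1 + 1/10·h[0] + 3/10·h[1] + 1/10·h[2] + 3/10·h[4]
Solving the 4×4 linear system over states ≠ 3 gives exactly h = [720/191, 880/191, 7200/2101, 0, 9310/2101] (h[3] = 0 is the target).

h = [3.7696, 4.6073, 3.4269, 0.0000, 4.4312]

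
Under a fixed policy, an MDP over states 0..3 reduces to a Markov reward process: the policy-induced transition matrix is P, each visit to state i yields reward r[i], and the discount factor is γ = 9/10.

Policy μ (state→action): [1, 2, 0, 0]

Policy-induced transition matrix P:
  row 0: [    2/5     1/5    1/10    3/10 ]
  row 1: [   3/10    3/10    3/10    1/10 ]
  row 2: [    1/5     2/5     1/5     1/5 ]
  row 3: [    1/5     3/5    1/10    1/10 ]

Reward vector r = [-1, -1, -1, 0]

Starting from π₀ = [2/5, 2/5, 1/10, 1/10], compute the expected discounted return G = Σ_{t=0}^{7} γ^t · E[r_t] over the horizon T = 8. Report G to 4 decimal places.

G = -4.7472

t=0: π = [0.4000, 0.4000, 0.1000, 0.1000], E[r] = -0.9000, γ^t·E[r] = -0.900000, running G = -0.900000
t=1: π = [0.3200, 0.3000, 0.1900, 0.1900], E[r] = -0.8100, γ^t·E[r] = -0.729000, running G = -1.629000
t=2: π = [0.2940, 0.3440, 0.1790, 0.1830], E[r] = -0.8170, γ^t·E[r] = -0.661770, running G = -2.290770
t=3: π = [0.2932, 0.3434, 0.1867, 0.1767], E[r] = -0.8233, γ^t·E[r] = -0.600186, running G = -2.890956
t=4: π = [0.2930, 0.3424, 0.1874, 0.1773], E[r] = -0.8227, γ^t·E[r] = -0.539767, running G = -3.430723
t=5: π = [0.2928, 0.3426, 0.1872, 0.1773], E[r] = -0.8227, γ^t·E[r] = -0.485778, running G = -3.916500
t=6: π = [0.2928, 0.3426, 0.1872, 0.1773], E[r] = -0.8227, γ^t·E[r] = -0.437223, running G = -4.353724
t=7: π = [0.2928, 0.3426, 0.1873, 0.1773], E[r] = -0.8227, γ^t·E[r] = -0.393499, running G = -4.747223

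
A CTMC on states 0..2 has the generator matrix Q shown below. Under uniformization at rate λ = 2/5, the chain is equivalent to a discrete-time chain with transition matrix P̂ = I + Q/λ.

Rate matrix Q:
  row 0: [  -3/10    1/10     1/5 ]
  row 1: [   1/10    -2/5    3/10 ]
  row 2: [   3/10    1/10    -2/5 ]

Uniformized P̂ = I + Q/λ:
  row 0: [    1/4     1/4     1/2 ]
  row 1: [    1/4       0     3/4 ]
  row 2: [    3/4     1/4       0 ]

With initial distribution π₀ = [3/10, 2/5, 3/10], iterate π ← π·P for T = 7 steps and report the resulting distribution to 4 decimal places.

t=0: π = [0.3000, 0.4000, 0.3000]
t=1: π = [0.4000, 0.1500, 0.4500]
t=2: π = [0.4750, 0.2125, 0.3125]
t=3: π = [0.4063, 0.1969, 0.3969]
t=4: π = [0.4484, 0.2008, 0.3508]
t=5: π = [0.4254, 0.1998, 0.3748]
t=6: π = [0.4374, 0.2000, 0.3625]
t=7: π = [0.4313, 0.2000, 0.3687]

π = [0.4313, 0.2000, 0.3687]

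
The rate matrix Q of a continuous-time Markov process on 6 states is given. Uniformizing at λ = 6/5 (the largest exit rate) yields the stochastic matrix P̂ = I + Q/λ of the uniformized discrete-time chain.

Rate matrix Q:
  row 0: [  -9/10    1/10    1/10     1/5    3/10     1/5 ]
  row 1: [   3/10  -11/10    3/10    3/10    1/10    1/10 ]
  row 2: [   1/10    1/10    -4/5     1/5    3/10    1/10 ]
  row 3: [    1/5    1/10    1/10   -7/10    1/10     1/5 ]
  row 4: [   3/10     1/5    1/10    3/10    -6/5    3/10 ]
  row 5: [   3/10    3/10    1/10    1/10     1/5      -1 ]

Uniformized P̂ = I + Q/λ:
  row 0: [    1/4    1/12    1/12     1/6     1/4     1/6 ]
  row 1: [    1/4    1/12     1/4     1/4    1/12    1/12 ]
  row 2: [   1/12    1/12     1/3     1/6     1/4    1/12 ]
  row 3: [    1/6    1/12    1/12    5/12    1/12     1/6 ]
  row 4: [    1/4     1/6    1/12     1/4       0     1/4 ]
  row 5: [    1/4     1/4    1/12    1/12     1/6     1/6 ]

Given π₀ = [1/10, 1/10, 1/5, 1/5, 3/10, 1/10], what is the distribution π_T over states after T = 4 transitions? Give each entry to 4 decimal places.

t=0: π = [0.1000, 0.1000, 0.2000, 0.2000, 0.3000, 0.1000]
t=1: π = [0.2000, 0.1250, 0.1500, 0.2417, 0.1167, 0.1667]
t=2: π = [0.2049, 0.1208, 0.1417, 0.2333, 0.1458, 0.1535]
t=3: π = [0.2069, 0.1211, 0.1389, 0.2344, 0.1417, 0.1569]
t=4: π = [0.2073, 0.1213, 0.1382, 0.2341, 0.1422, 0.1568]

π = [0.2073, 0.1213, 0.1382, 0.2341, 0.1422, 0.1568]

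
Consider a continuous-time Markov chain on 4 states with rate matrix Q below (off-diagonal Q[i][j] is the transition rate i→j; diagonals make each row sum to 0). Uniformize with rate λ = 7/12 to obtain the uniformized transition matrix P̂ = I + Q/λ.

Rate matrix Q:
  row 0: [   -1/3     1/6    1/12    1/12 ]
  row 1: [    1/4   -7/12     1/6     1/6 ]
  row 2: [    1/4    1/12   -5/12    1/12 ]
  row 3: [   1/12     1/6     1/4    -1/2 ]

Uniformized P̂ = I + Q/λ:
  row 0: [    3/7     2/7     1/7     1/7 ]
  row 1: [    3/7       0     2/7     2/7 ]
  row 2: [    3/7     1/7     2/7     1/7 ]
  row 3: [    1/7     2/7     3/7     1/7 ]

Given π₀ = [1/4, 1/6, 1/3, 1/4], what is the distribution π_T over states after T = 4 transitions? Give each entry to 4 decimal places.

π = [0.3800, 0.1937, 0.2557, 0.1706]

t=0: π = [0.2500, 0.1667, 0.3333, 0.2500]
t=1: π = [0.3571, 0.1905, 0.2857, 0.1667]
t=2: π = [0.3810, 0.1905, 0.2585, 0.1701]
t=3: π = [0.3800, 0.1944, 0.2556, 0.1701]
t=4: π = [0.3800, 0.1937, 0.2557, 0.1706]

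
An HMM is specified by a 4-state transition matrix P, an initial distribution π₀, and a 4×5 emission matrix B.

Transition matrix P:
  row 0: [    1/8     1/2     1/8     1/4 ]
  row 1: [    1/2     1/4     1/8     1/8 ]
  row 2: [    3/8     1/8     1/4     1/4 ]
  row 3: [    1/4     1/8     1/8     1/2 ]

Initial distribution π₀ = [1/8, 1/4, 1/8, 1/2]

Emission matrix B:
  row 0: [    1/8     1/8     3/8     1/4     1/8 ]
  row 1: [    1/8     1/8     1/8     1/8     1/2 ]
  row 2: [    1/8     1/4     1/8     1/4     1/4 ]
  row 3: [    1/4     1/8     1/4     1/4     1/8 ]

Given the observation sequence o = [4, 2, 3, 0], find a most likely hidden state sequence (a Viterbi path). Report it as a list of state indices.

path = [1, 0, 3, 3]

t=0: δ = [1.562e-02, 1.250e-01, 3.125e-02, 6.250e-02]  (obs o_0=4)
t=1: δ = [2.344e-02, 3.906e-03, 1.953e-03, 7.812e-03]  ψ = [1, 1, 1, 3]  (obs o_1=2)
t=2: δ = [7.324e-04, 1.465e-03, 7.324e-04, 1.465e-03]  ψ = [0, 0, 0, 0]  (obs o_2=3)
t=3: δ = [9.155e-05, 4.578e-05, 2.289e-05, 1.831e-04]  ψ = [1, 0, 1, 3]  (obs o_3=0)
backtrack: best end state = 3; path = [1, 0, 3, 3]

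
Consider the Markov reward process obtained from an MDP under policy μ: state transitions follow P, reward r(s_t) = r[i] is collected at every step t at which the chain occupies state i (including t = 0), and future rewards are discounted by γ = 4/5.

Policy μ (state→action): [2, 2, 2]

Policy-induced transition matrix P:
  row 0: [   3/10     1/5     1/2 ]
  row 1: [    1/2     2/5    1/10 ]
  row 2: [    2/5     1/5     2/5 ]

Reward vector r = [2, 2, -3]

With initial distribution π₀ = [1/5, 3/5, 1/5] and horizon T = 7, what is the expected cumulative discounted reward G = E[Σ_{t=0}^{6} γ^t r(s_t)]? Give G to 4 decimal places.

t=0: π = [0.2000, 0.6000, 0.2000], E[r] = 1.0000, γ^t·E[r] = 1.000000, running G = 1.000000
t=1: π = [0.4400, 0.3200, 0.2400], E[r] = 0.8000, γ^t·E[r] = 0.640000, running G = 1.640000
t=2: π = [0.3880, 0.2640, 0.3480], E[r] = 0.2600, γ^t·E[r] = 0.166400, running G = 1.806400
t=3: π = [0.3876, 0.2528, 0.3596], E[r] = 0.2020, γ^t·E[r] = 0.103424, running G = 1.909824
t=4: π = [0.3865, 0.2506, 0.3629], E[r] = 0.1854, γ^t·E[r] = 0.075940, running G = 1.985764
t=5: π = [0.3864, 0.2501, 0.3635], E[r] = 0.1826, γ^t·E[r] = 0.059828, running G = 2.045592
t=6: π = [0.3864, 0.2500, 0.3636], E[r] = 0.1820, γ^t·E[r] = 0.047701, running G = 2.093293

G = 2.0933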